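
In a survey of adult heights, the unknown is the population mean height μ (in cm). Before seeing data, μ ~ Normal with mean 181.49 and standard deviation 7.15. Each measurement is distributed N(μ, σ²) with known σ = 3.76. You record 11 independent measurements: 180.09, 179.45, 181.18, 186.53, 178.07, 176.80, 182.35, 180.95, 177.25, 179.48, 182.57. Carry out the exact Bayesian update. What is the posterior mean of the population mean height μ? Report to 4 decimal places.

180.4551

For Normal data with known variance σ², a Normal(μ₀, σ₀²) prior on μ is conjugate. Posterior precision = 1/σ₀² + n/σ²; posterior mean is the precision-weighted average of μ₀ and x̄.
Σxᵢ = 180.09 + 179.45 + 181.18 + 186.53 + 178.07 + 176.80 + 182.35 + 180.95 + 177.25 + 179.48 + 182.57 = 1984.72, so n·x̄ = 1984.72.
σ₀² = 7.15² = 51.1225, σ² = 3.76² = 14.1376; σ² + n·σ₀² = 14.1376 + 11·51.1225 = 576.4851.
Posterior mean = (μ₀/σ₀² + n·x̄/σ²)/(1/σ₀² + n/σ²) = (σ²·μ₀ + σ₀²·n·x̄)/(σ² + n·σ₀²) = (14.1376·181.49 + 51.1225·1984.72)/576.4851 = 104029.681224/576.4851 = 180.4551.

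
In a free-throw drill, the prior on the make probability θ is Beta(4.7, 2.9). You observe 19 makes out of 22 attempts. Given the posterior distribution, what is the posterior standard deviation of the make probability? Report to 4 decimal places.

The Beta prior is conjugate to a Binomial/Bernoulli likelihood; the update adds successes to α and failures to β.
Posterior: Beta(α+k, β+n−k) = Beta(4.7+19, 2.9+3) = Beta(23.7, 5.9).
Var = αβ/((α+β)²(α+β+1)) = 23.7·5.9/(29.6²·30.6) = 0.00521549; SD = √0.00521549 = 0.0722.

0.0722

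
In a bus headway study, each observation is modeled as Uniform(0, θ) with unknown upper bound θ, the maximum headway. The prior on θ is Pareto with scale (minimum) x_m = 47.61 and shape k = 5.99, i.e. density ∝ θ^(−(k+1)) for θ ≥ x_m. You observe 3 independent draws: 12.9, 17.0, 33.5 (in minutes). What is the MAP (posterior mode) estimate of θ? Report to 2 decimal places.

47.61

A Pareto(scale x_m, shape k) prior on the upper bound θ of Uniform(0, θ) is conjugate: posterior is Pareto(max(x_m, max xᵢ), k + n).
Sample maximum = 33.5; prior scale x_m = 47.61 → posterior scale = max = 47.61.
Posterior shape = 5.99 + 3 = 8.99.
The Pareto density is decreasing on [x_m, ∞), so the mode is x_m = 47.61.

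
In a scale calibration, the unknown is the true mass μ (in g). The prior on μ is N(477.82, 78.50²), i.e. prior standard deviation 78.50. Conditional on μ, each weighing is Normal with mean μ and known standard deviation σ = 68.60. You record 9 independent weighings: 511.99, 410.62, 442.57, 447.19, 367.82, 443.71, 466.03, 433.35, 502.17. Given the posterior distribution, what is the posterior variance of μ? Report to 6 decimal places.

481.986517

For Normal data with known variance σ², a Normal(μ₀, σ₀²) prior on μ is conjugate. Posterior precision = 1/σ₀² + n/σ²; posterior mean is the precision-weighted average of μ₀ and x̄.
σ₀² = 78.50² = 6162.25, σ² = 68.60² = 4705.96; σ² + n·σ₀² = 4705.96 + 9·6162.25 = 60166.21.
Posterior precision = 1/σ₀² + n/σ² = 1/6162.25 + 9/4705.96 = (σ² + n·σ₀²)/(σ₀²σ²) = 60166.21/(6162.25·4705.96); posterior variance σₙ² = σ₀²σ²/(σ² + n·σ₀²) = 6162.25·4705.96/60166.21 = 481.986517.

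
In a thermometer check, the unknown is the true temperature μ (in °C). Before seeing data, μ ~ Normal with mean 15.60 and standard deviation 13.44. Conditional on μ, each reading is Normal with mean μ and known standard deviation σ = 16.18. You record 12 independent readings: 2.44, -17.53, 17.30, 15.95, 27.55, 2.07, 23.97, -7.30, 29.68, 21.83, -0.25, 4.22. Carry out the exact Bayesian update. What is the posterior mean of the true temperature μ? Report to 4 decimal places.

10.5983

For Normal data with known variance σ², a Normal(μ₀, σ₀²) prior on μ is conjugate. Posterior precision = 1/σ₀² + n/σ²; posterior mean is the precision-weighted average of μ₀ and x̄.
Σxᵢ = 2.44 + (-17.53) + 17.30 + 15.95 + 27.55 + 2.07 + 23.97 + (-7.30) + 29.68 + 21.83 + (-0.25) + 4.22 = 119.93, so n·x̄ = 119.93.
σ₀² = 13.44² = 180.6336, σ² = 16.18² = 261.7924; σ² + n·σ₀² = 261.7924 + 12·180.6336 = 2429.3956.
Posterior mean = (μ₀/σ₀² + n·x̄/σ²)/(1/σ₀² + n/σ²) = (σ²·μ₀ + σ₀²·n·x̄)/(σ² + n·σ₀²) = (261.7924·15.60 + 180.6336·119.93)/2429.3956 = 25747.349088/2429.3956 = 10.5983.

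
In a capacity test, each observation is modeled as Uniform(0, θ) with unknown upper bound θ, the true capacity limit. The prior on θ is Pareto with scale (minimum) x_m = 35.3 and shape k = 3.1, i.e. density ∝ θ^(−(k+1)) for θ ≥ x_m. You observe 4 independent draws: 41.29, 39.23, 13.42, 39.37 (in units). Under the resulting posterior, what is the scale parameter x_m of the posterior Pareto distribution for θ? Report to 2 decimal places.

A Pareto(scale x_m, shape k) prior on the upper bound θ of Uniform(0, θ) is conjugate: posterior is Pareto(max(x_m, max xᵢ), k + n).
Sample maximum = 41.29; prior scale x_m = 35.3 → posterior scale = max = 41.29.
Posterior shape = 3.1 + 4 = 7.1.
Posterior scale x_m = 41.29.

41.29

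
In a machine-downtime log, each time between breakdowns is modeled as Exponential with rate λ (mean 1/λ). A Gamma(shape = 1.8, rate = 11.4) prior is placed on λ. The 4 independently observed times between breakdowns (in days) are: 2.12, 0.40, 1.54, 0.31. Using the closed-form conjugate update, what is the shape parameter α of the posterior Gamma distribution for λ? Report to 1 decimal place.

With a Gamma(shape α, rate β) prior on the exponential rate λ, the posterior after n observations with total T = Σxᵢ is Gamma(α+n, β+T).
Sum of observations T = 4.37 days; n = 4.
Posterior: Gamma(1.8+4, 11.4+4.37) = Gamma(5.8, 15.77).
Posterior α = 5.8.

5.8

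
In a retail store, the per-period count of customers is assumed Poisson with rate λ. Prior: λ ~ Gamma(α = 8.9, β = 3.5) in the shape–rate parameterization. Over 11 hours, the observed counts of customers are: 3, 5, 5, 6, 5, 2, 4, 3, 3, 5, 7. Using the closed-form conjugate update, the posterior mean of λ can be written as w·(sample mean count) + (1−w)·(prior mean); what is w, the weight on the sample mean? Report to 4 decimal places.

0.7586

With a Gamma(shape α, rate β) prior, the Poisson likelihood is conjugate: the posterior is Gamma(α + ΣXᵢ, β + n).
Posterior mean = (α₀+S)/(β₀+n) = [n/(β₀+n)]·(S/n) + [β₀/(β₀+n)]·(α₀/β₀), so only n and β₀ enter the weight.
Weight on data w = n/(β₀+n) = 11/(3.5+11) = 11/14.5 = 0.7586.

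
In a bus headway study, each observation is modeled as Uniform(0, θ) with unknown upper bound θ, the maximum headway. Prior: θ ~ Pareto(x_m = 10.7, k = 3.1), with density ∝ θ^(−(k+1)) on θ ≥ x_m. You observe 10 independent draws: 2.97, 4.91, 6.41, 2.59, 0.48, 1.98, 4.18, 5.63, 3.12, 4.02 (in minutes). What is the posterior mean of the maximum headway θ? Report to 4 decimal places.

A Pareto(scale x_m, shape k) prior on the upper bound θ of Uniform(0, θ) is conjugate: posterior is Pareto(max(x_m, max xᵢ), k + n).
Sample maximum = 6.41; prior scale x_m = 10.7 → posterior scale = max = 10.70.
Posterior shape = 3.1 + 10 = 13.1.
E[θ|data] = k·x_m/(k−1) = 13.1·10.70/12.1 = 11.5843.

11.5843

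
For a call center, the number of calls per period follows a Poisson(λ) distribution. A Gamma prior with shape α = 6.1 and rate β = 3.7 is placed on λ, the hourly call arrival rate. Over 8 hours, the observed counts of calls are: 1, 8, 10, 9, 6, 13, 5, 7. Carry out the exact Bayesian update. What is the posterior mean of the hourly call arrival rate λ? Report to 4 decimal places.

5.5641

With a Gamma(shape α, rate β) prior, the Poisson likelihood is conjugate: the posterior is Gamma(α + ΣXᵢ, β + n).
Sum of counts S = 59 over n = 8 hours.
Posterior: Gamma(α+S, β+n) = Gamma(6.1+59, 3.7+8) = Gamma(65.1, 11.7).
Posterior mean = α/β = 65.1/11.7 = 5.5641.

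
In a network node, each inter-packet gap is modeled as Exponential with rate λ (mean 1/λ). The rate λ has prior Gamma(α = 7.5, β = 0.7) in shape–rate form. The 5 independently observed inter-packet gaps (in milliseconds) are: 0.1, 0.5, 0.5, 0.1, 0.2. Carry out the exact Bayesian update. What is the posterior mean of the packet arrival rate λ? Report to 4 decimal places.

With a Gamma(shape α, rate β) prior on the exponential rate λ, the posterior after n observations with total T = Σxᵢ is Gamma(α+n, β+T).
Sum of observations T = 1.4 milliseconds; n = 5.
Posterior: Gamma(7.5+5, 0.7+1.4) = Gamma(12.5, 2.1).
Posterior mean of λ = α/β = 12.5/2.1 = 5.9524.

5.9524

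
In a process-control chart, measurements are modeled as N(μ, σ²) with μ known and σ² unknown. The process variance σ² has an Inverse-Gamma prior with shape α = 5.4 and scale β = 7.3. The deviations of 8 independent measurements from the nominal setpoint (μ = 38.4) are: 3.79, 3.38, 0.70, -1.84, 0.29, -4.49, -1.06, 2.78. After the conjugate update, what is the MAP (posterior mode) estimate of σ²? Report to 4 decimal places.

With known mean μ and an Inverse-Gamma(α, β) prior on σ², the Normal likelihood is conjugate: posterior is Inv-Gamma(α + n/2, β + Σ(xᵢ−μ)²/2).
Σ(xᵢ−μ)² = (3.79)² + (3.38)² + (0.70)² + (-1.84)² + (0.29)² + (-4.49)² + (-1.06)² + (2.78)² = 58.7603.
Posterior: Inv-Gamma(5.4 + 8/2, 7.3 + 58.7603/2) = Inv-Gamma(9.40, 36.68015).
Mode = β/(α+1) = 36.68015/10.40 = 3.5269.

3.5269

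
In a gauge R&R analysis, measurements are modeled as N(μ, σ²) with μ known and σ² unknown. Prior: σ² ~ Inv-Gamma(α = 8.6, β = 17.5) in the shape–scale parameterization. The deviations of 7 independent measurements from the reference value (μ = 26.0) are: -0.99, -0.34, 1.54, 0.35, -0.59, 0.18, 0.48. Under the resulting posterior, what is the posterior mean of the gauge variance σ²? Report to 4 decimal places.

With known mean μ and an Inverse-Gamma(α, β) prior on σ², the Normal likelihood is conjugate: posterior is Inv-Gamma(α + n/2, β + Σ(xᵢ−μ)²/2).
Σ(xᵢ−μ)² = (-0.99)² + (-0.34)² + (1.54)² + (0.35)² + (-0.59)² + (0.18)² + (0.48)² = 4.2007.
Posterior: Inv-Gamma(8.6 + 7/2, 17.5 + 4.2007/2) = Inv-Gamma(12.10, 19.60035).
E[σ²|data] = β/(α−1) = 19.60035/11.10 = 1.7658.

1.7658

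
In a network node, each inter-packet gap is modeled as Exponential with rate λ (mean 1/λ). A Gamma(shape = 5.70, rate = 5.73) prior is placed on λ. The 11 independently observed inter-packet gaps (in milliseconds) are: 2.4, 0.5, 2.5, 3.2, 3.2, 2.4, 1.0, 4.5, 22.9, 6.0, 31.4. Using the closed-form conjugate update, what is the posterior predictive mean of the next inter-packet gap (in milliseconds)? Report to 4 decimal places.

5.4605

With a Gamma(shape α, rate β) prior on the exponential rate λ, the posterior after n observations with total T = Σxᵢ is Gamma(α+n, β+T).
Sum of observations T = 80.0 milliseconds; n = 11.
Posterior: Gamma(5.70+11, 5.73+80.0) = Gamma(16.70, 85.73).
The predictive distribution for the next observation is Lomax; its mean is β/(α−1) = 85.73/15.70 = 5.4605.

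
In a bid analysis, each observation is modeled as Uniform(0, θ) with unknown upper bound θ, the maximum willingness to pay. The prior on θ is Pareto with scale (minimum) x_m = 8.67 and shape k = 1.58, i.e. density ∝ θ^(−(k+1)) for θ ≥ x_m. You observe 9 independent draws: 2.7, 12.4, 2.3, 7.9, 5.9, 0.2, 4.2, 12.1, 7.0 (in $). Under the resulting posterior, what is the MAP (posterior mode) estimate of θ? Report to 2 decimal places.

A Pareto(scale x_m, shape k) prior on the upper bound θ of Uniform(0, θ) is conjugate: posterior is Pareto(max(x_m, max xᵢ), k + n).
Sample maximum = 12.4; prior scale x_m = 8.67 → posterior scale = max = 12.40.
Posterior shape = 1.58 + 9 = 10.58.
The Pareto density is decreasing on [x_m, ∞), so the mode is x_m = 12.40.

12.40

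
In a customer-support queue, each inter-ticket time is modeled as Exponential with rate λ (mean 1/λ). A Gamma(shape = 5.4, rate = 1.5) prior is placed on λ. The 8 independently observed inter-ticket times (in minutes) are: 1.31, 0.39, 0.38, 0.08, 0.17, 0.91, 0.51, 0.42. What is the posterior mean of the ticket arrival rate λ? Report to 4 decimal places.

2.3633

With a Gamma(shape α, rate β) prior on the exponential rate λ, the posterior after n observations with total T = Σxᵢ is Gamma(α+n, β+T).
Sum of observations T = 4.17 minutes; n = 8.
Posterior: Gamma(5.4+8, 1.5+4.17) = Gamma(13.4, 5.67).
Posterior mean of λ = α/β = 13.4/5.67 = 2.3633.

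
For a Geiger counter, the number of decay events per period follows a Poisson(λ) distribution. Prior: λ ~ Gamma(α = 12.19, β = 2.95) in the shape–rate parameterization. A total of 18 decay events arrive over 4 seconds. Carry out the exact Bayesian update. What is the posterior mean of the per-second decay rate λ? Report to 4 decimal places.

4.3439

With a Gamma(shape α, rate β) prior, the Poisson likelihood is conjugate: the posterior is Gamma(α + ΣXᵢ, β + n).
Posterior: Gamma(α+S, β+n) = Gamma(12.19+18, 2.95+4) = Gamma(30.19, 6.95).
Posterior mean = α/β = 30.19/6.95 = 4.3439.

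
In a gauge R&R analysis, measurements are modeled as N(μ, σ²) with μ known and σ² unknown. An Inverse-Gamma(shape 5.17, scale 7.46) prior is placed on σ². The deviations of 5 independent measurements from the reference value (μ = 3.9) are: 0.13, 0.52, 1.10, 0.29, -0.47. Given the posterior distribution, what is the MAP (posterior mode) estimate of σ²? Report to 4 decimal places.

With known mean μ and an Inverse-Gamma(α, β) prior on σ², the Normal likelihood is conjugate: posterior is Inv-Gamma(α + n/2, β + Σ(xᵢ−μ)²/2).
Σ(xᵢ−μ)² = (0.13)² + (0.52)² + (1.10)² + (0.29)² + (-0.47)² = 1.8023.
Posterior: Inv-Gamma(5.17 + 5/2, 7.46 + 1.8023/2) = Inv-Gamma(7.67, 8.36115).
Mode = β/(α+1) = 8.36115/8.67 = 0.9644.

0.9644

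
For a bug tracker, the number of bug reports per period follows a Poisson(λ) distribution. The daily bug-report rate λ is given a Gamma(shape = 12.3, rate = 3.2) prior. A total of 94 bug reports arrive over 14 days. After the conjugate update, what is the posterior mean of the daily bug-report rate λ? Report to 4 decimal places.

6.1802

With a Gamma(shape α, rate β) prior, the Poisson likelihood is conjugate: the posterior is Gamma(α + ΣXᵢ, β + n).
Posterior: Gamma(α+S, β+n) = Gamma(12.3+94, 3.2+14) = Gamma(106.3, 17.2).
Posterior mean = α/β = 106.3/17.2 = 6.1802.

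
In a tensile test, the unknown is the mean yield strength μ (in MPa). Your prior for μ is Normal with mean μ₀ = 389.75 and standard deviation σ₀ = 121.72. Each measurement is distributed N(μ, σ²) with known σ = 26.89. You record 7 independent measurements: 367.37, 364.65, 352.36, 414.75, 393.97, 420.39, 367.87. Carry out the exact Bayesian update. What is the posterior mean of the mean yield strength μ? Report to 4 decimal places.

For Normal data with known variance σ², a Normal(μ₀, σ₀²) prior on μ is conjugate. Posterior precision = 1/σ₀² + n/σ²; posterior mean is the precision-weighted average of μ₀ and x̄.
Σxᵢ = 367.37 + 364.65 + 352.36 + 414.75 + 393.97 + 420.39 + 367.87 = 2681.36, so n·x̄ = 2681.36.
σ₀² = 121.72² = 14815.7584, σ² = 26.89² = 723.0721; σ² + n·σ₀² = 723.0721 + 7·14815.7584 = 104433.3809.
Posterior mean = (μ₀/σ₀² + n·x̄/σ²)/(1/σ₀² + n/σ²) = (σ²·μ₀ + σ₀²·n·x̄)/(σ² + n·σ₀²) = (723.0721·389.75 + 14815.7584·2681.36)/104433.3809 = 40008199.294399/104433.3809 = 383.0978.

383.0978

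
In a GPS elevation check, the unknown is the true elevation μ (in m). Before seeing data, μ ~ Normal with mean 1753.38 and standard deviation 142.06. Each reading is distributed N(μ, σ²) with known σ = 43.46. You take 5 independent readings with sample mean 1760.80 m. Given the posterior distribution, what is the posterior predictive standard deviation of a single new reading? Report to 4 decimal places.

For Normal data with known variance σ², a Normal(μ₀, σ₀²) prior on μ is conjugate. Posterior precision = 1/σ₀² + n/σ²; posterior mean is the precision-weighted average of μ₀ and x̄.
σ₀² = 142.06² = 20181.0436, σ² = 43.46² = 1888.7716; σ² + n·σ₀² = 1888.7716 + 5·20181.0436 = 102793.9896.
Posterior precision = 1/σ₀² + n/σ² = 1/20181.0436 + 5/1888.7716 = (σ² + n·σ₀²)/(σ₀²σ²) = 102793.9896/(20181.0436·1888.7716); posterior variance σₙ² = σ₀²σ²/(σ² + n·σ₀²) = 20181.0436·1888.7716/102793.9896 = 370.813334.
Predictive variance for one new observation = σₙ² + σ² = 20181.0436·1888.7716/102793.9896 + 1888.7716 = σ²·(σ₀² + 102793.9896)/102793.9896 = 1888.7716·122975.0332/102793.9896 = 2259.584934; SD = √(1888.7716·122975.0332/102793.9896) = 47.5351.

47.5351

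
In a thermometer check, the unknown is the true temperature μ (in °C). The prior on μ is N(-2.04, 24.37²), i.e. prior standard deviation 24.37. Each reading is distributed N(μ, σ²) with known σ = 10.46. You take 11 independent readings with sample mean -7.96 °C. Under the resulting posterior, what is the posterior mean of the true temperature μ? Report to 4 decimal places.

-7.8625

For Normal data with known variance σ², a Normal(μ₀, σ₀²) prior on μ is conjugate. Posterior precision = 1/σ₀² + n/σ²; posterior mean is the precision-weighted average of μ₀ and x̄.
n·x̄ = 11·(-7.96) = -87.56.
σ₀² = 24.37² = 593.8969, σ² = 10.46² = 109.4116; σ² + n·σ₀² = 109.4116 + 11·593.8969 = 6642.2775.
Posterior mean = (μ₀/σ₀² + n·x̄/σ²)/(1/σ₀² + n/σ²) = (σ²·μ₀ + σ₀²·n·x̄)/(σ² + n·σ₀²) = (109.4116·(-2.04) + 593.8969·(-87.56))/6642.2775 = -52224.812228/6642.2775 = -7.8625.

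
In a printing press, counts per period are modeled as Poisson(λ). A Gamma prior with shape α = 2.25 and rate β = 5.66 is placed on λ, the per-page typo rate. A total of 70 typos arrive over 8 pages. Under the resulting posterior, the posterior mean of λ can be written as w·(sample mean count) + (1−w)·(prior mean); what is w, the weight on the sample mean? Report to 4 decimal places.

With a Gamma(shape α, rate β) prior, the Poisson likelihood is conjugate: the posterior is Gamma(α + ΣXᵢ, β + n).
Posterior mean = (α₀+S)/(β₀+n) = [n/(β₀+n)]·(S/n) + [β₀/(β₀+n)]·(α₀/β₀), so only n and β₀ enter the weight.
Weight on data w = n/(β₀+n) = 8/(5.66+8) = 8/13.66 = 0.5857.

0.5857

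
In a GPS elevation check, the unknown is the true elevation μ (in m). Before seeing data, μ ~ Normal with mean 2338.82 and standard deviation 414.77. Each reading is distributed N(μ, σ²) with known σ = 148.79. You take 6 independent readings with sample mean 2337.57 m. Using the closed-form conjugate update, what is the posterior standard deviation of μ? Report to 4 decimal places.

For Normal data with known variance σ², a Normal(μ₀, σ₀²) prior on μ is conjugate. Posterior precision = 1/σ₀² + n/σ²; posterior mean is the precision-weighted average of μ₀ and x̄.
σ₀² = 414.77² = 172034.1529, σ² = 148.79² = 22138.4641; σ² + n·σ₀² = 22138.4641 + 6·172034.1529 = 1054343.3815.
Posterior precision = 1/σ₀² + n/σ² = 1/172034.1529 + 6/22138.4641 = (σ² + n·σ₀²)/(σ₀²σ²) = 1054343.3815/(172034.1529·22138.4641); posterior variance σₙ² = σ₀²σ²/(σ² + n·σ₀²) = 172034.1529·22138.4641/1054343.3815 = 3612.269005.
Posterior SD = √σₙ² = √(172034.1529·22138.4641/1054343.3815) = 60.1022.

60.1022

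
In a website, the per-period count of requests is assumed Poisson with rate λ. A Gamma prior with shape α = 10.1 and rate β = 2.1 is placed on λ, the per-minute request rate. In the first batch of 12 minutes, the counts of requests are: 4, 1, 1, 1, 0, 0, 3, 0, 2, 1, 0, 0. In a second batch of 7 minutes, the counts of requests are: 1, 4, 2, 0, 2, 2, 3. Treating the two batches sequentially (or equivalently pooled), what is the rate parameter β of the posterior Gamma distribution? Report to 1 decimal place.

21.1

With a Gamma(shape α, rate β) prior, the Poisson likelihood is conjugate: the posterior is Gamma(α + ΣXᵢ, β + n).
Batch 1: sum of counts S = 13 over n = 12 minutes.
After batch 1: Gamma(α+S, β+n) = Gamma(10.1+13, 2.1+12) = Gamma(23.1, 14.1).
Batch 2: sum of counts S = 14 over n = 7 minutes.
After batch 2: Gamma(α+S, β+n) = Gamma(23.1+14, 14.1+7) = Gamma(37.1, 21.1).
Posterior β = 21.1.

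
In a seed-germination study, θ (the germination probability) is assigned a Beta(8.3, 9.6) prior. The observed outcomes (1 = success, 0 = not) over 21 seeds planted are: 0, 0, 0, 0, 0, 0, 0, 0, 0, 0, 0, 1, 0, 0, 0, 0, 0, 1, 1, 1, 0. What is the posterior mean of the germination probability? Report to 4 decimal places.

The Beta prior is conjugate to a Binomial/Bernoulli likelihood; the update adds successes to α and failures to β.
Posterior: Beta(α+k, β+n−k) = Beta(8.3+4, 9.6+17) = Beta(12.3, 26.6).
Posterior mean = α/(α+β) = 12.3/38.9 = 0.3162.

0.3162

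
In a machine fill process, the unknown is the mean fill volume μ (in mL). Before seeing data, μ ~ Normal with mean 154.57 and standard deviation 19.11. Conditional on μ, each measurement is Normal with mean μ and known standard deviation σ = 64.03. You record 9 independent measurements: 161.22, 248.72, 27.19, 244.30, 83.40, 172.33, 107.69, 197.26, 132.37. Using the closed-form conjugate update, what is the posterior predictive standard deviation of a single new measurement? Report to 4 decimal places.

For Normal data with known variance σ², a Normal(μ₀, σ₀²) prior on μ is conjugate. Posterior precision = 1/σ₀² + n/σ²; posterior mean is the precision-weighted average of μ₀ and x̄.
σ₀² = 19.11² = 365.1921, σ² = 64.03² = 4099.8409; σ² + n·σ₀² = 4099.8409 + 9·365.1921 = 7386.5698.
Posterior precision = 1/σ₀² + n/σ² = 1/365.1921 + 9/4099.8409 = (σ² + n·σ₀²)/(σ₀²σ²) = 7386.5698/(365.1921·4099.8409); posterior variance σₙ² = σ₀²σ²/(σ² + n·σ₀²) = 365.1921·4099.8409/7386.5698 = 202.696184.
Predictive variance for one new observation = σₙ² + σ² = 365.1921·4099.8409/7386.5698 + 4099.8409 = σ²·(σ₀² + 7386.5698)/7386.5698 = 4099.8409·7751.7619/7386.5698 = 4302.537084; SD = √(4099.8409·7751.7619/7386.5698) = 65.5937.

65.5937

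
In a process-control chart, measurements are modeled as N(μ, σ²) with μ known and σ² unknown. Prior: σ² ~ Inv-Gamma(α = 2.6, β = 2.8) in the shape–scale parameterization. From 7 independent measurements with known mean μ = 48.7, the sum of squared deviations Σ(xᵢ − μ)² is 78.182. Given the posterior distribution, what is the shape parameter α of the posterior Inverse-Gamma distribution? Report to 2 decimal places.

With known mean μ and an Inverse-Gamma(α, β) prior on σ², the Normal likelihood is conjugate: posterior is Inv-Gamma(α + n/2, β + Σ(xᵢ−μ)²/2).
Posterior: Inv-Gamma(2.6 + 7/2, 2.8 + 78.182/2) = Inv-Gamma(6.10, 41.8910).
Posterior α = 6.10.

6.10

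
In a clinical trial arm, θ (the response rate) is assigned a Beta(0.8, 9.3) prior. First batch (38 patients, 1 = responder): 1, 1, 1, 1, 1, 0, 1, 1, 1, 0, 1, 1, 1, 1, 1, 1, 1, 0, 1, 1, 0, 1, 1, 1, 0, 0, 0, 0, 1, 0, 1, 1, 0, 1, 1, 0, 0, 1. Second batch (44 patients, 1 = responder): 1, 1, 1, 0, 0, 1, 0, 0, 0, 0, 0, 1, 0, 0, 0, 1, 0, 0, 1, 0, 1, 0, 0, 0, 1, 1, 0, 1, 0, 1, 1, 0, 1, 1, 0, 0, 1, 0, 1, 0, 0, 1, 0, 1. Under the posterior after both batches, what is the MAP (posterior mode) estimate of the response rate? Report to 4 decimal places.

The Beta prior is conjugate to a Binomial/Bernoulli likelihood; the update adds successes to α and failures to β.
After batch 1: Beta(0.8+26, 9.3+12) = Beta(26.8, 21.3).
After batch 2: Beta(26.8+19, 21.3+25) = Beta(45.8, 46.3).
Mode of Beta(a,b) for a,b>1 is (a−1)/(a+b−2) = 44.8/90.1 = 0.4972.

0.4972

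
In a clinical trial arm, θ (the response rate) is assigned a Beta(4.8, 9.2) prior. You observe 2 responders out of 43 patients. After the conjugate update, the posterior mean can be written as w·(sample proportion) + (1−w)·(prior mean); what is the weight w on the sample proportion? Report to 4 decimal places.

The Beta prior is conjugate to a Binomial/Bernoulli likelihood; the update adds successes to α and failures to β.
Posterior mean = (α₀+k)/(α₀+β₀+n) = [n/(α₀+β₀+n)]·(k/n) + [(α₀+β₀)/(α₀+β₀+n)]·α₀/(α₀+β₀), so only n and the prior enter the weight.
The weight on the data is w = n/(α₀+β₀+n) = 43/(4.8+9.2+43) = 43/57.0 = 0.7544.

0.7544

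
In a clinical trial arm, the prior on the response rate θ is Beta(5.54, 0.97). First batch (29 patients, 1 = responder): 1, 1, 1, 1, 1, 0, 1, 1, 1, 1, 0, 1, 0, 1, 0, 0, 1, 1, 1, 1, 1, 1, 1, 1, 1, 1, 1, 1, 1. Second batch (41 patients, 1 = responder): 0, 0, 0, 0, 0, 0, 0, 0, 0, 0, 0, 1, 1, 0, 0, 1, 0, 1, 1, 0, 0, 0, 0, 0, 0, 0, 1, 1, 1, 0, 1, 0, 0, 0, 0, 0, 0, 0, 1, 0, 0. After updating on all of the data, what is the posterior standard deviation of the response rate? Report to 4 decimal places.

0.0568

The Beta prior is conjugate to a Binomial/Bernoulli likelihood; the update adds successes to α and failures to β.
After batch 1: Beta(5.54+24, 0.97+5) = Beta(29.54, 5.97).
After batch 2: Beta(29.54+10, 5.97+31) = Beta(39.54, 36.97).
Var = αβ/((α+β)²(α+β+1)) = 39.54·36.97/(76.51²·77.51) = 0.00322175; SD = √0.00322175 = 0.0568.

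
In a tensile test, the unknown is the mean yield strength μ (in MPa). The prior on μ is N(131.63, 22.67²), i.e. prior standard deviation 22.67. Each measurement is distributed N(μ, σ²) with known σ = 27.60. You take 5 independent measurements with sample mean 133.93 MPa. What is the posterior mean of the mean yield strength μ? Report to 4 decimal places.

For Normal data with known variance σ², a Normal(μ₀, σ₀²) prior on μ is conjugate. Posterior precision = 1/σ₀² + n/σ²; posterior mean is the precision-weighted average of μ₀ and x̄.
n·x̄ = 5·133.93 = 669.65.
σ₀² = 22.67² = 513.9289, σ² = 27.60² = 761.76; σ² + n·σ₀² = 761.76 + 5·513.9289 = 3331.4045.
Posterior mean = (μ₀/σ₀² + n·x̄/σ²)/(1/σ₀² + n/σ²) = (σ²·μ₀ + σ₀²·n·x̄)/(σ² + n·σ₀²) = (761.76·131.63 + 513.9289·669.65)/3331.4045 = 444422.956685/3331.4045 = 133.4041.

133.4041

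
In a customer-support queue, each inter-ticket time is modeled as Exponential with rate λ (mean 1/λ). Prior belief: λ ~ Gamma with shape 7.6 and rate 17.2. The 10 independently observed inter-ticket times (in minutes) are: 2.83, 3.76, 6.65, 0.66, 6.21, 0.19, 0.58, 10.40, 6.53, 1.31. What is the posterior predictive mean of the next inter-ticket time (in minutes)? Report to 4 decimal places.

3.3928

With a Gamma(shape α, rate β) prior on the exponential rate λ, the posterior after n observations with total T = Σxᵢ is Gamma(α+n, β+T).
Sum of observations T = 39.12 minutes; n = 10.
Posterior: Gamma(7.6+10, 17.2+39.12) = Gamma(17.6, 56.32).
The predictive distribution for the next observation is Lomax; its mean is β/(α−1) = 56.32/16.6 = 3.3928.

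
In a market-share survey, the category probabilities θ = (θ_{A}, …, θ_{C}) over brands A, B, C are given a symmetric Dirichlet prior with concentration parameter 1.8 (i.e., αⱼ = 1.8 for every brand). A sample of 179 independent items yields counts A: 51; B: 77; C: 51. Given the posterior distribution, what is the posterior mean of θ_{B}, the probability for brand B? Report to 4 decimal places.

0.4273

The Dirichlet prior is conjugate to the Multinomial likelihood: each posterior αⱼ = prior αⱼ + observed count nⱼ.
Posterior concentration: (52.8, 78.8, 52.8), total = 184.4.
E[θ_{B}|data] = α_{B}/Σα = 78.8/184.4 = 0.4273.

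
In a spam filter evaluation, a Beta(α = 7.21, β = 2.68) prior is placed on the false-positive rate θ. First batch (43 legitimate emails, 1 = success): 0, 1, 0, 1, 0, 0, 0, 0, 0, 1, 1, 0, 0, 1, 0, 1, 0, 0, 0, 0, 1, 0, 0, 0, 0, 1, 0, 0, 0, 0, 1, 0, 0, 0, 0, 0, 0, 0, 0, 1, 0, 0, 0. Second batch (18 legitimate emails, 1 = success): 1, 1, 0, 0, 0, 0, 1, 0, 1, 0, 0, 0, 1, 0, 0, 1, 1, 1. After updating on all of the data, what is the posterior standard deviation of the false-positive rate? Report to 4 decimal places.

The Beta prior is conjugate to a Binomial/Bernoulli likelihood; the update adds successes to α and failures to β.
After batch 1: Beta(7.21+10, 2.68+33) = Beta(17.21, 35.68).
After batch 2: Beta(17.21+8, 35.68+10) = Beta(25.21, 45.68).
Var = αβ/((α+β)²(α+β+1)) = 25.21·45.68/(70.89²·71.89) = 0.00318758; SD = √0.00318758 = 0.0565.

0.0565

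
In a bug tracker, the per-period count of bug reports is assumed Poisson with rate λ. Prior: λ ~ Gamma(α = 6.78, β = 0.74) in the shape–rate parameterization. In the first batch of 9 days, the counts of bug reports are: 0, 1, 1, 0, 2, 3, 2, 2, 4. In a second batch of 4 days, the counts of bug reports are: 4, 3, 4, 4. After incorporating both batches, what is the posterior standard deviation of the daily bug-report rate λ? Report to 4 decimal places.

With a Gamma(shape α, rate β) prior, the Poisson likelihood is conjugate: the posterior is Gamma(α + ΣXᵢ, β + n).
Batch 1: sum of counts S = 15 over n = 9 days.
After batch 1: Gamma(α+S, β+n) = Gamma(6.78+15, 0.74+9) = Gamma(21.78, 9.74).
Batch 2: sum of counts S = 15 over n = 4 days.
After batch 2: Gamma(α+S, β+n) = Gamma(21.78+15, 9.74+4) = Gamma(36.78, 13.74).
SD = √α/β = √36.78/13.74 = 0.4414.

0.4414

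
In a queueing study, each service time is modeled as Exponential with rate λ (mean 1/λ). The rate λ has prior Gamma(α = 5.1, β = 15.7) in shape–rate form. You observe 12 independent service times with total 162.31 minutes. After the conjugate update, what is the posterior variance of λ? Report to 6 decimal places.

With a Gamma(shape α, rate β) prior on the exponential rate λ, the posterior after n observations with total T = Σxᵢ is Gamma(α+n, β+T).
Posterior: Gamma(5.1+12, 15.7+162.31) = Gamma(17.1, 178.01).
Var = α/β² = 0.000540.

0.000540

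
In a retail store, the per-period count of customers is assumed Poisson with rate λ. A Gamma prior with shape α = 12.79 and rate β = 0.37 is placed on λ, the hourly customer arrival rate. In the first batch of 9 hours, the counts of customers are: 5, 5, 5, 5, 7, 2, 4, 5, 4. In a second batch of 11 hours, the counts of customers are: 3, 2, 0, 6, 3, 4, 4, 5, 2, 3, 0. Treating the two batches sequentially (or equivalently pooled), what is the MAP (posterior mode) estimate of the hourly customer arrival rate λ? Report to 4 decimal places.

4.2116

With a Gamma(shape α, rate β) prior, the Poisson likelihood is conjugate: the posterior is Gamma(α + ΣXᵢ, β + n).
Batch 1: sum of counts S = 42 over n = 9 hours.
After batch 1: Gamma(α+S, β+n) = Gamma(12.79+42, 0.37+9) = Gamma(54.79, 9.37).
Batch 2: sum of counts S = 32 over n = 11 hours.
After batch 2: Gamma(α+S, β+n) = Gamma(54.79+32, 9.37+11) = Gamma(86.79, 20.37).
Mode of Gamma(α,β) for α≥1 is (α−1)/β = 85.79/20.37 = 4.2116.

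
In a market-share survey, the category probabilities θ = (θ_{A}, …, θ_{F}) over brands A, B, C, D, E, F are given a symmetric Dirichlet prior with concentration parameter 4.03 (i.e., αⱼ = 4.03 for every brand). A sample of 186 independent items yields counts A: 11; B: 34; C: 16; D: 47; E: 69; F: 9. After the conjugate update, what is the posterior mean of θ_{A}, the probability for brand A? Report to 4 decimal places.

0.0715

The Dirichlet prior is conjugate to the Multinomial likelihood: each posterior αⱼ = prior αⱼ + observed count nⱼ.
Posterior concentration: (15.03, 38.03, 20.03, 51.03, 73.03, 13.03), total = 210.18.
E[θ_{A}|data] = α_{A}/Σα = 15.03/210.18 = 0.0715.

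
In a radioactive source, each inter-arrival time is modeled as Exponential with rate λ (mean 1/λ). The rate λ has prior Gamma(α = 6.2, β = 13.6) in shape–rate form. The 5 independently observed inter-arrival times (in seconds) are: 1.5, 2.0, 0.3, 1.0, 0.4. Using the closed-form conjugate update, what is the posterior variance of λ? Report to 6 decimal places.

0.031689

With a Gamma(shape α, rate β) prior on the exponential rate λ, the posterior after n observations with total T = Σxᵢ is Gamma(α+n, β+T).
Sum of observations T = 5.2 seconds; n = 5.
Posterior: Gamma(6.2+5, 13.6+5.2) = Gamma(11.2, 18.8).
Var = α/β² = 0.031689.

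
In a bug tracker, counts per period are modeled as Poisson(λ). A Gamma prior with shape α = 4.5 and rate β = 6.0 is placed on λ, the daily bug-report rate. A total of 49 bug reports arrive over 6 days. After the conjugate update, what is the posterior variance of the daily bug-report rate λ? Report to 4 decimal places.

With a Gamma(shape α, rate β) prior, the Poisson likelihood is conjugate: the posterior is Gamma(α + ΣXᵢ, β + n).
Posterior: Gamma(α+S, β+n) = Gamma(4.5+49, 6.0+6) = Gamma(53.5, 12.0).
Var = α/β² = 53.5/12.0² = 0.3715.

0.3715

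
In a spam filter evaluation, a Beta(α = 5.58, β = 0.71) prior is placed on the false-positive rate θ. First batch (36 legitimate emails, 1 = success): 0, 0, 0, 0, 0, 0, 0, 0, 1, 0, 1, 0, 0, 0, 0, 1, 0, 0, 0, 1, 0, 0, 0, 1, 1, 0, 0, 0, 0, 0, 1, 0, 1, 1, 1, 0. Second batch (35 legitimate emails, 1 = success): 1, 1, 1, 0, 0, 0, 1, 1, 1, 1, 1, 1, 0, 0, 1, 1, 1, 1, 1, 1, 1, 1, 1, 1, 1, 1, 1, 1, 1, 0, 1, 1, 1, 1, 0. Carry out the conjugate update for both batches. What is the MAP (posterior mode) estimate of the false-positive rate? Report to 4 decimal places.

The Beta prior is conjugate to a Binomial/Bernoulli likelihood; the update adds successes to α and failures to β.
After batch 1: Beta(5.58+10, 0.71+26) = Beta(15.58, 26.71).
After batch 2: Beta(15.58+28, 26.71+7) = Beta(43.58, 33.71).
Mode of Beta(a,b) for a,b>1 is (a−1)/(a+b−2) = 42.58/75.29 = 0.5655.

0.5655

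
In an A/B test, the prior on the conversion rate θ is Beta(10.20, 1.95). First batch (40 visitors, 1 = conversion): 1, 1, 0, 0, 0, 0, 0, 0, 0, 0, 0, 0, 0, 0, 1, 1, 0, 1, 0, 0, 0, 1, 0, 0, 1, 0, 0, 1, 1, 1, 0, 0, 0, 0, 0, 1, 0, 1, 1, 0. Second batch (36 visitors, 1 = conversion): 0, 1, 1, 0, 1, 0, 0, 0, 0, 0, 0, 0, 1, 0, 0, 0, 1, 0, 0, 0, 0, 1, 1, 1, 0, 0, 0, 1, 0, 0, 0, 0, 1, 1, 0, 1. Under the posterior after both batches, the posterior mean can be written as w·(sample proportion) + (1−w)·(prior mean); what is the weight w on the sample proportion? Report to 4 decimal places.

The Beta prior is conjugate to a Binomial/Bernoulli likelihood; the update adds successes to α and failures to β.
Total number of visitors: n = 40 + 36 = 76.
Posterior mean = (α₀+k)/(α₀+β₀+n) = [n/(α₀+β₀+n)]·(k/n) + [(α₀+β₀)/(α₀+β₀+n)]·α₀/(α₀+β₀), so only n and the prior enter the weight.
The weight on the data is w = n/(α₀+β₀+n) = 76/(10.20+1.95+76) = 76/88.15 = 0.8622.

0.8622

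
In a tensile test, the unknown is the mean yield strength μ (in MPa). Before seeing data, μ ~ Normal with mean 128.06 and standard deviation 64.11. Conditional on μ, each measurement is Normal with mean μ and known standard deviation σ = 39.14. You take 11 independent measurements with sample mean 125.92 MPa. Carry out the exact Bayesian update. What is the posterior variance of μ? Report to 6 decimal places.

For Normal data with known variance σ², a Normal(μ₀, σ₀²) prior on μ is conjugate. Posterior precision = 1/σ₀² + n/σ²; posterior mean is the precision-weighted average of μ₀ and x̄.
σ₀² = 64.11² = 4110.0921, σ² = 39.14² = 1531.9396; σ² + n·σ₀² = 1531.9396 + 11·4110.0921 = 46742.9527.
Posterior precision = 1/σ₀² + n/σ² = 1/4110.0921 + 11/1531.9396 = (σ² + n·σ₀²)/(σ₀²σ²) = 46742.9527/(4110.0921·1531.9396); posterior variance σₙ² = σ₀²σ²/(σ² + n·σ₀²) = 4110.0921·1531.9396/46742.9527 = 134.702933.

134.702933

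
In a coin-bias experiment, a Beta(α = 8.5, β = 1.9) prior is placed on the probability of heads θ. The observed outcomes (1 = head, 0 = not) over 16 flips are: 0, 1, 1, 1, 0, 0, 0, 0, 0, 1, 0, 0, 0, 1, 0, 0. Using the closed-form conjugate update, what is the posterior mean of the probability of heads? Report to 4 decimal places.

0.5114

The Beta prior is conjugate to a Binomial/Bernoulli likelihood; the update adds successes to α and failures to β.
Posterior: Beta(α+k, β+n−k) = Beta(8.5+5, 1.9+11) = Beta(13.5, 12.9).
Posterior mean = α/(α+β) = 13.5/26.4 = 0.5114.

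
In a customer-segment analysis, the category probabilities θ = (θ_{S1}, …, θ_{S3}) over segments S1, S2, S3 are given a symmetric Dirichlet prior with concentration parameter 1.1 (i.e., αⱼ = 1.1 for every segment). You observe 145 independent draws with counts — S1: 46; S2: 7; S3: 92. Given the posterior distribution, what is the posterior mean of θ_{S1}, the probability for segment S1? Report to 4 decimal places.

The Dirichlet prior is conjugate to the Multinomial likelihood: each posterior αⱼ = prior αⱼ + observed count nⱼ.
Posterior concentration: (47.1, 8.1, 93.1), total = 148.3.
E[θ_{S1}|data] = α_{S1}/Σα = 47.1/148.3 = 0.3176.

0.3176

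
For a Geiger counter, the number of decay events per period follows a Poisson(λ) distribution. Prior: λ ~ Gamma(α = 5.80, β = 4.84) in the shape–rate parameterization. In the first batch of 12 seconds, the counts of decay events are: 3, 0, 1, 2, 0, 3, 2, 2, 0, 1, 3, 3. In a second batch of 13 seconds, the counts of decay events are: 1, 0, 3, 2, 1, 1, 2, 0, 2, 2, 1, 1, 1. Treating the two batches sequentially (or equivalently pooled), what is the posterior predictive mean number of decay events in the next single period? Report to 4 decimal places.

With a Gamma(shape α, rate β) prior, the Poisson likelihood is conjugate: the posterior is Gamma(α + ΣXᵢ, β + n).
Batch 1: sum of counts S = 20 over n = 12 seconds.
After batch 1: Gamma(α+S, β+n) = Gamma(5.80+20, 4.84+12) = Gamma(25.80, 16.84).
Batch 2: sum of counts S = 17 over n = 13 seconds.
After batch 2: Gamma(α+S, β+n) = Gamma(25.80+17, 16.84+13) = Gamma(42.80, 29.84).
The predictive distribution for one future period is NegBinom with mean α/β = 1.4343.

1.4343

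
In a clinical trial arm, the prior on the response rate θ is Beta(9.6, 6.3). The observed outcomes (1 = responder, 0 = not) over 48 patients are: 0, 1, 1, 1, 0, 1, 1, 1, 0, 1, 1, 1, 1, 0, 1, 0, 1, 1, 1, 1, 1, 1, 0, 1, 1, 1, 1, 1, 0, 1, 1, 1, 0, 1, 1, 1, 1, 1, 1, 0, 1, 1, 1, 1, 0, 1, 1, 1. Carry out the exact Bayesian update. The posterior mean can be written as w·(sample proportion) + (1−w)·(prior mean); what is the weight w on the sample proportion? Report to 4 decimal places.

0.7512

The Beta prior is conjugate to a Binomial/Bernoulli likelihood; the update adds successes to α and failures to β.
Posterior mean = (α₀+k)/(α₀+β₀+n) = [n/(α₀+β₀+n)]·(k/n) + [(α₀+β₀)/(α₀+β₀+n)]·α₀/(α₀+β₀), so only n and the prior enter the weight.
The weight on the data is w = n/(α₀+β₀+n) = 48/(9.6+6.3+48) = 48/63.9 = 0.7512.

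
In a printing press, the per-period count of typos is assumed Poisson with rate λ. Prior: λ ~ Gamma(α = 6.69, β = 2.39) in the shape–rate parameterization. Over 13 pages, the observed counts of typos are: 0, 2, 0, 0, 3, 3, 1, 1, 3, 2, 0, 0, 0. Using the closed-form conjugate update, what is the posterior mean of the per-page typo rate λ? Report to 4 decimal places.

1.4094

With a Gamma(shape α, rate β) prior, the Poisson likelihood is conjugate: the posterior is Gamma(α + ΣXᵢ, β + n).
Sum of counts S = 15 over n = 13 pages.
Posterior: Gamma(α+S, β+n) = Gamma(6.69+15, 2.39+13) = Gamma(21.69, 15.39).
Posterior mean = α/β = 21.69/15.39 = 1.4094.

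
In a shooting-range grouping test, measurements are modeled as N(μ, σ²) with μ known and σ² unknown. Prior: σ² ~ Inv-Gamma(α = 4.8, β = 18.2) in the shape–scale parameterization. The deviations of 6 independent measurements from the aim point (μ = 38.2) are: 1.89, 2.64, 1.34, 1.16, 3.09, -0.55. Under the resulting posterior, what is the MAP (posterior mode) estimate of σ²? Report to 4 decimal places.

3.4053

With known mean μ and an Inverse-Gamma(α, β) prior on σ², the Normal likelihood is conjugate: posterior is Inv-Gamma(α + n/2, β + Σ(xᵢ−μ)²/2).
Σ(xᵢ−μ)² = (1.89)² + (2.64)² + (1.34)² + (1.16)² + (3.09)² + (-0.55)² = 23.5335.
Posterior: Inv-Gamma(4.8 + 6/2, 18.2 + 23.5335/2) = Inv-Gamma(7.80, 29.96675).
Mode = β/(α+1) = 29.96675/8.80 = 3.4053.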